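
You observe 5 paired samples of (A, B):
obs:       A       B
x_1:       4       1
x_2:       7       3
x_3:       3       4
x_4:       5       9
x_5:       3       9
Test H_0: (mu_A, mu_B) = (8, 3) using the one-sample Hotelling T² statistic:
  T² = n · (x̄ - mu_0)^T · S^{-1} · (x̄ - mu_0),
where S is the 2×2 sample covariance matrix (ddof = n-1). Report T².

Step 1 — sample mean vector:
  mean(A) = (4 + 7 + 3 + 5 + 3) / 5 = 22/5 = 4.4
  mean(B) = (1 + 3 + 4 + 9 + 9) / 5 = 26/5 = 5.2
  x̄ = (4.4, 5.2),  deviation x̄ - mu_0 = (4.4, 5.2) - (8, 3) = (-3.6, 2.2).

Step 2 — sample covariance matrix, S[i,j] = (1/(n-1)) · Σ_k (x_{k,i} - mean_i) · (x_{k,j} - mean_j), divisor n-1 = 4:
  S[A,A] = ((-0.4)·(-0.4) + (2.6)·(2.6) + (-1.4)·(-1.4) + (0.6)·(0.6) + (-1.4)·(-1.4)) / 4 = 11.2/4 = 2.8
  S[A,B] = ((-0.4)·(-4.2) + (2.6)·(-2.2) + (-1.4)·(-1.2) + (0.6)·(3.8) + (-1.4)·(3.8)) / 4 = -5.4/4 = -1.35
  S[B,B] = ((-4.2)·(-4.2) + (-2.2)·(-2.2) + (-1.2)·(-1.2) + (3.8)·(3.8) + (3.8)·(3.8)) / 4 = 52.8/4 = 13.2
  S = [[2.8, -1.35],
 [-1.35, 13.2]].

Step 3 — invert S. det(S) = 2.8·13.2 - (-1.35)² = 35.1375.
  S^{-1} = (1/det) · [[d, -b], [-b, a]] = [[0.3757, 0.0384],
 [0.0384, 0.0797]].

Step 4 — quadratic form (x̄ - mu_0)^T · S^{-1} · (x̄ - mu_0):
  S^{-1} · (x̄ - mu_0) = (-1.2679, 0.037),
  (x̄ - mu_0)^T · [...] = (-3.6)·(-1.2679) + (2.2)·(0.037) = 4.6457.

Step 5 — scale by n: T² = 5 · 4.6457 = 23.2287.

T² ≈ 23.2287


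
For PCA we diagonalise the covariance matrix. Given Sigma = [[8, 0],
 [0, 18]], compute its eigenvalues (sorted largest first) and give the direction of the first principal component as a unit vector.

Step 1 — characteristic polynomial of 2×2 Sigma:
  det(Sigma - λI) = λ² - trace · λ + det = 0.
  trace = 8 + 18 = 26, det = 8·18 - (0)² = 144.
Step 2 — discriminant:
  Δ = trace² - 4·det = 676 - 576 = 100.
Step 3 — eigenvalues:
  λ = (trace ± √Δ)/2 = (26 ± 10)/2,
  λ_1 = 18,  λ_2 = 8.

Step 4 — unit eigenvector for λ_1: Sigma is diagonal, so its eigenvectors are the coordinate axes. λ_1 = 18 is the diagonal entry on the second coordinate axis, hence
  v_1 = (0, 1) (||v_1|| = 1).

λ_1 = 18,  λ_2 = 8;  v_1 ≈ (0, 1)


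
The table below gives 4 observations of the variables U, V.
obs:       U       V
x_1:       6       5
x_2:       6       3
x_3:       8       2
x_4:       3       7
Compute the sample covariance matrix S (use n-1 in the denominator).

Step 1 — column means:
  mean(U) = (6 + 6 + 8 + 3) / 4 = 23/4 = 5.75
  mean(V) = (5 + 3 + 2 + 7) / 4 = 17/4 = 4.25

Step 2 — sample covariance S[i,j] = (1/(n-1)) · Σ_k (x_{k,i} - mean_i) · (x_{k,j} - mean_j), with n-1 = 3.
  S[U,U] = ((0.25)·(0.25) + (0.25)·(0.25) + (2.25)·(2.25) + (-2.75)·(-2.75)) / 3 = 12.75/3 = 4.25
  S[U,V] = ((0.25)·(0.75) + (0.25)·(-1.25) + (2.25)·(-2.25) + (-2.75)·(2.75)) / 3 = -12.75/3 = -4.25
  S[V,V] = ((0.75)·(0.75) + (-1.25)·(-1.25) + (-2.25)·(-2.25) + (2.75)·(2.75)) / 3 = 14.75/3 = 4.9167

S is symmetric (S[j,i] = S[i,j]). Assembling:

S = [[4.25, -4.25],
 [-4.25, 4.9167]]


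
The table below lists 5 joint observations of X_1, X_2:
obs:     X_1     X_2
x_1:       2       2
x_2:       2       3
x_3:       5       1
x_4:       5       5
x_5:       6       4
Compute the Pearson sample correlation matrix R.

Step 1 — column means:
  mean(X_1) = (2 + 2 + 5 + 5 + 6) / 5 = 20/5 = 4
  mean(X_2) = (2 + 3 + 1 + 5 + 4) / 5 = 15/5 = 3

Step 2 — sample variances and covariances s[i,j] = (1/(n-1)) · Σ_k (x_{k,i} - mean_i) · (x_{k,j} - mean_j), with n-1 = 4:
  s[X_1,X_1] = ((-2)·(-2) + (-2)·(-2) + (1)·(1) + (1)·(1) + (2)·(2)) / 4 = 14/4 = 3.5
  s[X_1,X_2] = ((-2)·(-1) + (-2)·(0) + (1)·(-2) + (1)·(2) + (2)·(1)) / 4 = 4/4 = 1
  s[X_2,X_2] = ((-1)·(-1) + (0)·(0) + (-2)·(-2) + (2)·(2) + (1)·(1)) / 4 = 10/4 = 2.5
  Sample standard deviations s_i = √(s[i,i]):
  s(X_1) = √(3.5) = 1.8708
  s(X_2) = √(2.5) = 1.5811

Step 3 — r_{ij} = s_{ij} / (s_i · s_j):
  r[X_1,X_1] = 1 (diagonal).
  r[X_1,X_2] = 1 / (1.8708 · 1.5811) = 1 / 2.958 = 0.3381
  r[X_2,X_2] = 1 (diagonal).

R is symmetric with unit diagonal. Assembling:

R = [[1, 0.3381],
 [0.3381, 1]]


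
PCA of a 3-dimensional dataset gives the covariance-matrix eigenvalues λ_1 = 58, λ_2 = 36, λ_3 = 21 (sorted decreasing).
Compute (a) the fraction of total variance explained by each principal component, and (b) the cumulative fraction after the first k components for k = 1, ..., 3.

Step 1 — total variance = trace(Sigma) = Σ λ_i = 58 + 36 + 21 = 115.

Step 2 — fraction explained by component i = λ_i / Σ λ:
  PC1: 58/115 = 0.5043
  PC2: 36/115 = 0.313
  PC3: 21/115 = 0.1826

Step 3 — cumulative fraction after k components = (λ_1 + ... + λ_k) / Σ λ:
  k = 1: 58/115 = 0.5043
  k = 2: (58 + 36)/115 = 94/115 = 0.8174
  k = 3: (58 + 36 + 21)/115 = 115/115 = 1

Summary (fraction, with percent):

explained: PC1 0.5043 (50.43%), PC2 0.313 (31.3%), PC3 0.1826 (18.26%);  cumulative: 0.5043, 0.8174, 1


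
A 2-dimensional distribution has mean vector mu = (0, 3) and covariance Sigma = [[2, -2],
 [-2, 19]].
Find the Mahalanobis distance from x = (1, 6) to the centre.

Step 1 — centre the observation: (x - mu) = (1, 3).

Step 2 — invert Sigma. det(Sigma) = 2·19 - (-2)² = 34.
  Sigma^{-1} = (1/det) · [[d, -b], [-b, a]] = [[0.5588, 0.0588],
 [0.0588, 0.0588]].

Step 3 — form the quadratic (x - mu)^T · Sigma^{-1} · (x - mu):
  Sigma^{-1} · (x - mu) = (0.7353, 0.2353).
  (x - mu)^T · [Sigma^{-1} · (x - mu)] = (1)·(0.7353) + (3)·(0.2353) = 1.4412.

Step 4 — take square root: d = √(1.4412) ≈ 1.2005.

d(x, mu) = √(1.4412) ≈ 1.2005


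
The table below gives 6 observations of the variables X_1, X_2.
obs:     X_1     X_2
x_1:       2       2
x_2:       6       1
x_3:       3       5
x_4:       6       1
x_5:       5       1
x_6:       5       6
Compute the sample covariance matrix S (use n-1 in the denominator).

Step 1 — column means:
  mean(X_1) = (2 + 6 + 3 + 6 + 5 + 5) / 6 = 27/6 = 4.5
  mean(X_2) = (2 + 1 + 5 + 1 + 1 + 6) / 6 = 16/6 = 2.6667

Step 2 — sample covariance S[i,j] = (1/(n-1)) · Σ_k (x_{k,i} - mean_i) · (x_{k,j} - mean_j), with n-1 = 5.
  S[X_1,X_1] = ((-2.5)·(-2.5) + (1.5)·(1.5) + (-1.5)·(-1.5) + (1.5)·(1.5) + (0.5)·(0.5) + (0.5)·(0.5)) / 5 = 13.5/5 = 2.7
  S[X_1,X_2] = ((-2.5)·(-0.6667) + (1.5)·(-1.6667) + (-1.5)·(2.3333) + (1.5)·(-1.6667) + (0.5)·(-1.6667) + (0.5)·(3.3333)) / 5 = -6/5 = -1.2
  S[X_2,X_2] = ((-0.6667)·(-0.6667) + (-1.6667)·(-1.6667) + (2.3333)·(2.3333) + (-1.6667)·(-1.6667) + (-1.6667)·(-1.6667) + (3.3333)·(3.3333)) / 5 = 25.3333/5 = 5.0667

S is symmetric (S[j,i] = S[i,j]). Assembling:

S = [[2.7, -1.2],
 [-1.2, 5.0667]]


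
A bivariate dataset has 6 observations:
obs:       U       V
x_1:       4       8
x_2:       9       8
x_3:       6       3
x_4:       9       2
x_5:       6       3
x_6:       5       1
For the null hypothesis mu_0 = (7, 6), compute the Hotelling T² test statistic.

Step 1 — sample mean vector:
  mean(U) = (4 + 9 + 6 + 9 + 6 + 5) / 6 = 39/6 = 6.5
  mean(V) = (8 + 8 + 3 + 2 + 3 + 1) / 6 = 25/6 = 4.1667
  x̄ = (6.5, 4.1667),  deviation x̄ - mu_0 = (6.5, 4.1667) - (7, 6) = (-0.5, -1.8333).

Step 2 — sample covariance matrix, S[i,j] = (1/(n-1)) · Σ_k (x_{k,i} - mean_i) · (x_{k,j} - mean_j), divisor n-1 = 5:
  S[U,U] = ((-2.5)·(-2.5) + (2.5)·(2.5) + (-0.5)·(-0.5) + (2.5)·(2.5) + (-0.5)·(-0.5) + (-1.5)·(-1.5)) / 5 = 21.5/5 = 4.3
  S[U,V] = ((-2.5)·(3.8333) + (2.5)·(3.8333) + (-0.5)·(-1.1667) + (2.5)·(-2.1667) + (-0.5)·(-1.1667) + (-1.5)·(-3.1667)) / 5 = 0.5/5 = 0.1
  S[V,V] = ((3.8333)·(3.8333) + (3.8333)·(3.8333) + (-1.1667)·(-1.1667) + (-2.1667)·(-2.1667) + (-1.1667)·(-1.1667) + (-3.1667)·(-3.1667)) / 5 = 46.8333/5 = 9.3667
  S = [[4.3, 0.1],
 [0.1, 9.3667]].

Step 3 — invert S. det(S) = 4.3·9.3667 - (0.1)² = 40.2667.
  S^{-1} = (1/det) · [[d, -b], [-b, a]] = [[0.2326, -0.0025],
 [-0.0025, 0.1068]].

Step 4 — quadratic form (x̄ - mu_0)^T · S^{-1} · (x̄ - mu_0):
  S^{-1} · (x̄ - mu_0) = (-0.1118, -0.1945),
  (x̄ - mu_0)^T · [...] = (-0.5)·(-0.1118) + (-1.8333)·(-0.1945) = 0.4125.

Step 5 — scale by n: T² = 6 · 0.4125 = 2.4752.

T² ≈ 2.4752


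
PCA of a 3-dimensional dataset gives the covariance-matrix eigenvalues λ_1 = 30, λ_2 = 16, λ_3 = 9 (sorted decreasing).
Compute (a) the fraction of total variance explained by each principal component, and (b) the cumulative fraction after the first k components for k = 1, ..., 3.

Step 1 — total variance = trace(Sigma) = Σ λ_i = 30 + 16 + 9 = 55.

Step 2 — fraction explained by component i = λ_i / Σ λ:
  PC1: 30/55 = 0.5455
  PC2: 16/55 = 0.2909
  PC3: 9/55 = 0.1636

Step 3 — cumulative fraction after k components = (λ_1 + ... + λ_k) / Σ λ:
  k = 1: 30/55 = 0.5455
  k = 2: (30 + 16)/55 = 46/55 = 0.8364
  k = 3: (30 + 16 + 9)/55 = 55/55 = 1

Summary (fraction, with percent):

explained: PC1 0.5455 (54.55%), PC2 0.2909 (29.09%), PC3 0.1636 (16.36%);  cumulative: 0.5455, 0.8364, 1


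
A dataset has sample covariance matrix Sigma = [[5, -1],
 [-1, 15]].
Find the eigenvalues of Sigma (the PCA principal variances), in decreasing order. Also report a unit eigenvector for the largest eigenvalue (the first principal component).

Step 1 — characteristic polynomial of 2×2 Sigma:
  det(Sigma - λI) = λ² - trace · λ + det = 0.
  trace = 5 + 15 = 20, det = 5·15 - (-1)² = 74.
Step 2 — discriminant:
  Δ = trace² - 4·det = 400 - 296 = 104.
Step 3 — eigenvalues:
  λ = (trace ± √Δ)/2 = (20 ± 10.198)/2,
  λ_1 = 15.099,  λ_2 = 4.901.

Step 4 — unit eigenvector for λ_1: solve (Sigma - λ_1 I)v = 0. First row:
  (5 - 15.099)·v_x + (-1)·v_y = 0, i.e. (-10.099)·v_x + (-1)·v_y = 0,
  so v ∝ (b, λ_1 - a) = (-1, 10.099); multiply by -1 so the first entry is positive: u = (1, -10.099).
  ||u|| = √((1)² + (-10.099)²) = √(102.9902) ≈ 10.1484,
  v_1 = u/||u|| ≈ (0.0985, -0.9951) (||v_1|| = 1).

λ_1 = 15.099,  λ_2 = 4.901;  v_1 ≈ (0.0985, -0.9951)


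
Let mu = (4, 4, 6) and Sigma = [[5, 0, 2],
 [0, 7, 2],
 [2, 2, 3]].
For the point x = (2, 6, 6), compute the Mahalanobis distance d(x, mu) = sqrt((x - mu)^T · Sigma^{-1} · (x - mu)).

Step 1 — centre the observation: (x - mu) = (-2, 2, 0).

Step 2 — invert Sigma (cofactor / det for 3×3, or solve directly):
  Sigma^{-1} = [[0.2982, 0.0702, -0.2456],
 [0.0702, 0.193, -0.1754],
 [-0.2456, -0.1754, 0.614]].

Step 3 — form the quadratic (x - mu)^T · Sigma^{-1} · (x - mu):
  Sigma^{-1} · (x - mu) = (-0.4561, 0.2456, 0.1404).
  (x - mu)^T · [Sigma^{-1} · (x - mu)] = (-2)·(-0.4561) + (2)·(0.2456) + (0)·(0.1404) = 1.4035.

Step 4 — take square root: d = √(1.4035) ≈ 1.1847.

d(x, mu) = √(1.4035) ≈ 1.1847


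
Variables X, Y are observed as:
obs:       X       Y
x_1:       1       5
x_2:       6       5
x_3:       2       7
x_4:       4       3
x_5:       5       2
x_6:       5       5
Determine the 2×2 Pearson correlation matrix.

Step 1 — column means:
  mean(X) = (1 + 6 + 2 + 4 + 5 + 5) / 6 = 23/6 = 3.8333
  mean(Y) = (5 + 5 + 7 + 3 + 2 + 5) / 6 = 27/6 = 4.5

Step 2 — sample variances and covariances s[i,j] = (1/(n-1)) · Σ_k (x_{k,i} - mean_i) · (x_{k,j} - mean_j), with n-1 = 5:
  s[X,X] = ((-2.8333)·(-2.8333) + (2.1667)·(2.1667) + (-1.8333)·(-1.8333) + (0.1667)·(0.1667) + (1.1667)·(1.1667) + (1.1667)·(1.1667)) / 5 = 18.8333/5 = 3.7667
  s[X,Y] = ((-2.8333)·(0.5) + (2.1667)·(0.5) + (-1.8333)·(2.5) + (0.1667)·(-1.5) + (1.1667)·(-2.5) + (1.1667)·(0.5)) / 5 = -7.5/5 = -1.5
  s[Y,Y] = ((0.5)·(0.5) + (0.5)·(0.5) + (2.5)·(2.5) + (-1.5)·(-1.5) + (-2.5)·(-2.5) + (0.5)·(0.5)) / 5 = 15.5/5 = 3.1
  Sample standard deviations s_i = √(s[i,i]):
  s(X) = √(3.7667) = 1.9408
  s(Y) = √(3.1) = 1.7607

Step 3 — r_{ij} = s_{ij} / (s_i · s_j):
  r[X,X] = 1 (diagonal).
  r[X,Y] = -1.5 / (1.9408 · 1.7607) = -1.5 / 3.4171 = -0.439
  r[Y,Y] = 1 (diagonal).

R is symmetric with unit diagonal. Assembling:

R = [[1, -0.439],
 [-0.439, 1]]


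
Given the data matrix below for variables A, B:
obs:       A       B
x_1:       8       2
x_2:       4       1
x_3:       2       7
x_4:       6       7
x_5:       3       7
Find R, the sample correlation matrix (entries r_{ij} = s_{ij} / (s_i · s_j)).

Step 1 — column means:
  mean(A) = (8 + 4 + 2 + 6 + 3) / 5 = 23/5 = 4.6
  mean(B) = (2 + 1 + 7 + 7 + 7) / 5 = 24/5 = 4.8

Step 2 — sample variances and covariances s[i,j] = (1/(n-1)) · Σ_k (x_{k,i} - mean_i) · (x_{k,j} - mean_j), with n-1 = 4:
  s[A,A] = ((3.4)·(3.4) + (-0.6)·(-0.6) + (-2.6)·(-2.6) + (1.4)·(1.4) + (-1.6)·(-1.6)) / 4 = 23.2/4 = 5.8
  s[A,B] = ((3.4)·(-2.8) + (-0.6)·(-3.8) + (-2.6)·(2.2) + (1.4)·(2.2) + (-1.6)·(2.2)) / 4 = -13.4/4 = -3.35
  s[B,B] = ((-2.8)·(-2.8) + (-3.8)·(-3.8) + (2.2)·(2.2) + (2.2)·(2.2) + (2.2)·(2.2)) / 4 = 36.8/4 = 9.2
  Sample standard deviations s_i = √(s[i,i]):
  s(A) = √(5.8) = 2.4083
  s(B) = √(9.2) = 3.0332

Step 3 — r_{ij} = s_{ij} / (s_i · s_j):
  r[A,A] = 1 (diagonal).
  r[A,B] = -3.35 / (2.4083 · 3.0332) = -3.35 / 7.3048 = -0.4586
  r[B,B] = 1 (diagonal).

R is symmetric with unit diagonal. Assembling:

R = [[1, -0.4586],
 [-0.4586, 1]]


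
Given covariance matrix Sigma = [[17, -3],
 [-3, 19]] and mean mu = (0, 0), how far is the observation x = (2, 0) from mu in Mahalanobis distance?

Step 1 — centre the observation: (x - mu) = (2, 0).

Step 2 — invert Sigma. det(Sigma) = 17·19 - (-3)² = 314.
  Sigma^{-1} = (1/det) · [[d, -b], [-b, a]] = [[0.0605, 0.0096],
 [0.0096, 0.0541]].

Step 3 — form the quadratic (x - mu)^T · Sigma^{-1} · (x - mu):
  Sigma^{-1} · (x - mu) = (0.121, 0.0191).
  (x - mu)^T · [Sigma^{-1} · (x - mu)] = (2)·(0.121) + (0)·(0.0191) = 0.242.

Step 4 — take square root: d = √(0.242) ≈ 0.492.

d(x, mu) = √(0.242) ≈ 0.492


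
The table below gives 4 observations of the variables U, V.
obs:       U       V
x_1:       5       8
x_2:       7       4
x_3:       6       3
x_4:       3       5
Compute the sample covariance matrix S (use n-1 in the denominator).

Step 1 — column means:
  mean(U) = (5 + 7 + 6 + 3) / 4 = 21/4 = 5.25
  mean(V) = (8 + 4 + 3 + 5) / 4 = 20/4 = 5

Step 2 — sample covariance S[i,j] = (1/(n-1)) · Σ_k (x_{k,i} - mean_i) · (x_{k,j} - mean_j), with n-1 = 3.
  S[U,U] = ((-0.25)·(-0.25) + (1.75)·(1.75) + (0.75)·(0.75) + (-2.25)·(-2.25)) / 3 = 8.75/3 = 2.9167
  S[U,V] = ((-0.25)·(3) + (1.75)·(-1) + (0.75)·(-2) + (-2.25)·(0)) / 3 = -4/3 = -1.3333
  S[V,V] = ((3)·(3) + (-1)·(-1) + (-2)·(-2) + (0)·(0)) / 3 = 14/3 = 4.6667

S is symmetric (S[j,i] = S[i,j]). Assembling:

S = [[2.9167, -1.3333],
 [-1.3333, 4.6667]]


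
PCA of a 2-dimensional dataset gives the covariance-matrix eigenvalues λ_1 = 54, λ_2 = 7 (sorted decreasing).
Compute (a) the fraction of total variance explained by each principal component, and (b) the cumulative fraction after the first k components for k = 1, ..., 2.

Step 1 — total variance = trace(Sigma) = Σ λ_i = 54 + 7 = 61.

Step 2 — fraction explained by component i = λ_i / Σ λ:
  PC1: 54/61 = 0.8852
  PC2: 7/61 = 0.1148

Step 3 — cumulative fraction after k components = (λ_1 + ... + λ_k) / Σ λ:
  k = 1: 54/61 = 0.8852
  k = 2: (54 + 7)/61 = 61/61 = 1

Summary (fraction, with percent):

explained: PC1 0.8852 (88.52%), PC2 0.1148 (11.48%);  cumulative: 0.8852, 1


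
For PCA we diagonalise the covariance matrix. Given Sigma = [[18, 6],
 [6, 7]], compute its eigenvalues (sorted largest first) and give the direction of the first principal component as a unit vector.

Step 1 — characteristic polynomial of 2×2 Sigma:
  det(Sigma - λI) = λ² - trace · λ + det = 0.
  trace = 18 + 7 = 25, det = 18·7 - (6)² = 90.
Step 2 — discriminant:
  Δ = trace² - 4·det = 625 - 360 = 265.
Step 3 — eigenvalues:
  λ = (trace ± √Δ)/2 = (25 ± 16.2788)/2,
  λ_1 = 20.6394,  λ_2 = 4.3606.

Step 4 — unit eigenvector for λ_1: solve (Sigma - λ_1 I)v = 0. First row:
  (18 - 20.6394)·v_x + (6)·v_y = 0, i.e. (-2.6394)·v_x + (6)·v_y = 0,
  so v ∝ (b, λ_1 - a) = (6, 2.6394) = u.
  ||u|| = √((6)² + (2.6394)²) = √(42.9665) ≈ 6.5549,
  v_1 = u/||u|| ≈ (0.9153, 0.4027) (||v_1|| = 1).

λ_1 = 20.6394,  λ_2 = 4.3606;  v_1 ≈ (0.9153, 0.4027)


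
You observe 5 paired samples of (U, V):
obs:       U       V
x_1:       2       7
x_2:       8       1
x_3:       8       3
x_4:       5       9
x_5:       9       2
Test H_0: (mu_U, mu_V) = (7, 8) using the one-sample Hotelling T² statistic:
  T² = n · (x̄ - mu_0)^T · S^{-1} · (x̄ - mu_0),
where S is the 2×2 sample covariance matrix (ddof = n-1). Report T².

Step 1 — sample mean vector:
  mean(U) = (2 + 8 + 8 + 5 + 9) / 5 = 32/5 = 6.4
  mean(V) = (7 + 1 + 3 + 9 + 2) / 5 = 22/5 = 4.4
  x̄ = (6.4, 4.4),  deviation x̄ - mu_0 = (6.4, 4.4) - (7, 8) = (-0.6, -3.6).

Step 2 — sample covariance matrix, S[i,j] = (1/(n-1)) · Σ_k (x_{k,i} - mean_i) · (x_{k,j} - mean_j), divisor n-1 = 4:
  S[U,U] = ((-4.4)·(-4.4) + (1.6)·(1.6) + (1.6)·(1.6) + (-1.4)·(-1.4) + (2.6)·(2.6)) / 4 = 33.2/4 = 8.3
  S[U,V] = ((-4.4)·(2.6) + (1.6)·(-3.4) + (1.6)·(-1.4) + (-1.4)·(4.6) + (2.6)·(-2.4)) / 4 = -31.8/4 = -7.95
  S[V,V] = ((2.6)·(2.6) + (-3.4)·(-3.4) + (-1.4)·(-1.4) + (4.6)·(4.6) + (-2.4)·(-2.4)) / 4 = 47.2/4 = 11.8
  S = [[8.3, -7.95],
 [-7.95, 11.8]].

Step 3 — invert S. det(S) = 8.3·11.8 - (-7.95)² = 34.7375.
  S^{-1} = (1/det) · [[d, -b], [-b, a]] = [[0.3397, 0.2289],
 [0.2289, 0.2389]].

Step 4 — quadratic form (x̄ - mu_0)^T · S^{-1} · (x̄ - mu_0):
  S^{-1} · (x̄ - mu_0) = (-1.0277, -0.9975),
  (x̄ - mu_0)^T · [...] = (-0.6)·(-1.0277) + (-3.6)·(-0.9975) = 4.2076.

Step 5 — scale by n: T² = 5 · 4.2076 = 21.0378.

T² ≈ 21.0378


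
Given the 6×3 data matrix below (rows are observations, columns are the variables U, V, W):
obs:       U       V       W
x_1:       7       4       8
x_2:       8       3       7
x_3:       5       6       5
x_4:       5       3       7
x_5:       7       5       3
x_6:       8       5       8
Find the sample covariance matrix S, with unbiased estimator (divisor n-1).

Step 1 — column means:
  mean(U) = (7 + 8 + 5 + 5 + 7 + 8) / 6 = 40/6 = 6.6667
  mean(V) = (4 + 3 + 6 + 3 + 5 + 5) / 6 = 26/6 = 4.3333
  mean(W) = (8 + 7 + 5 + 7 + 3 + 8) / 6 = 38/6 = 6.3333

Step 2 — sample covariance S[i,j] = (1/(n-1)) · Σ_k (x_{k,i} - mean_i) · (x_{k,j} - mean_j), with n-1 = 5.
  S[U,U] = ((0.3333)·(0.3333) + (1.3333)·(1.3333) + (-1.6667)·(-1.6667) + (-1.6667)·(-1.6667) + (0.3333)·(0.3333) + (1.3333)·(1.3333)) / 5 = 9.3333/5 = 1.8667
  S[U,V] = ((0.3333)·(-0.3333) + (1.3333)·(-1.3333) + (-1.6667)·(1.6667) + (-1.6667)·(-1.3333) + (0.3333)·(0.6667) + (1.3333)·(0.6667)) / 5 = -1.3333/5 = -0.2667
  S[U,W] = ((0.3333)·(1.6667) + (1.3333)·(0.6667) + (-1.6667)·(-1.3333) + (-1.6667)·(0.6667) + (0.3333)·(-3.3333) + (1.3333)·(1.6667)) / 5 = 3.6667/5 = 0.7333
  S[V,V] = ((-0.3333)·(-0.3333) + (-1.3333)·(-1.3333) + (1.6667)·(1.6667) + (-1.3333)·(-1.3333) + (0.6667)·(0.6667) + (0.6667)·(0.6667)) / 5 = 7.3333/5 = 1.4667
  S[V,W] = ((-0.3333)·(1.6667) + (-1.3333)·(0.6667) + (1.6667)·(-1.3333) + (-1.3333)·(0.6667) + (0.6667)·(-3.3333) + (0.6667)·(1.6667)) / 5 = -5.6667/5 = -1.1333
  S[W,W] = ((1.6667)·(1.6667) + (0.6667)·(0.6667) + (-1.3333)·(-1.3333) + (0.6667)·(0.6667) + (-3.3333)·(-3.3333) + (1.6667)·(1.6667)) / 5 = 19.3333/5 = 3.8667

S is symmetric (S[j,i] = S[i,j]). Assembling:

S = [[1.8667, -0.2667, 0.7333],
 [-0.2667, 1.4667, -1.1333],
 [0.7333, -1.1333, 3.8667]]


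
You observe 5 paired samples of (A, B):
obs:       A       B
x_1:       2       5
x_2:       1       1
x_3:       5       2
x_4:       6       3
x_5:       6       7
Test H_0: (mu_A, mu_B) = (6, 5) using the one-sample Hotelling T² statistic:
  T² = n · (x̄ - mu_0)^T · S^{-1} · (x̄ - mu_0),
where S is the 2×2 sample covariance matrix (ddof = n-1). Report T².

Step 1 — sample mean vector:
  mean(A) = (2 + 1 + 5 + 6 + 6) / 5 = 20/5 = 4
  mean(B) = (5 + 1 + 2 + 3 + 7) / 5 = 18/5 = 3.6
  x̄ = (4, 3.6),  deviation x̄ - mu_0 = (4, 3.6) - (6, 5) = (-2, -1.4).

Step 2 — sample covariance matrix, S[i,j] = (1/(n-1)) · Σ_k (x_{k,i} - mean_i) · (x_{k,j} - mean_j), divisor n-1 = 4:
  S[A,A] = ((-2)·(-2) + (-3)·(-3) + (1)·(1) + (2)·(2) + (2)·(2)) / 4 = 22/4 = 5.5
  S[A,B] = ((-2)·(1.4) + (-3)·(-2.6) + (1)·(-1.6) + (2)·(-0.6) + (2)·(3.4)) / 4 = 9/4 = 2.25
  S[B,B] = ((1.4)·(1.4) + (-2.6)·(-2.6) + (-1.6)·(-1.6) + (-0.6)·(-0.6) + (3.4)·(3.4)) / 4 = 23.2/4 = 5.8
  S = [[5.5, 2.25],
 [2.25, 5.8]].

Step 3 — invert S. det(S) = 5.5·5.8 - (2.25)² = 26.8375.
  S^{-1} = (1/det) · [[d, -b], [-b, a]] = [[0.2161, -0.0838],
 [-0.0838, 0.2049]].

Step 4 — quadratic form (x̄ - mu_0)^T · S^{-1} · (x̄ - mu_0):
  S^{-1} · (x̄ - mu_0) = (-0.3149, -0.1192),
  (x̄ - mu_0)^T · [...] = (-2)·(-0.3149) + (-1.4)·(-0.1192) = 0.7966.

Step 5 — scale by n: T² = 5 · 0.7966 = 3.9832.

T² ≈ 3.9832


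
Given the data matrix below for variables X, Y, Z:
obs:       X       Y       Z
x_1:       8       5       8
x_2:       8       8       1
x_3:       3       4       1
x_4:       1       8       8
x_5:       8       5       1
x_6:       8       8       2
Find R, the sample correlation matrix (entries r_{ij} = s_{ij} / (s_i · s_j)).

Step 1 — column means:
  mean(X) = (8 + 8 + 3 + 1 + 8 + 8) / 6 = 36/6 = 6
  mean(Y) = (5 + 8 + 4 + 8 + 5 + 8) / 6 = 38/6 = 6.3333
  mean(Z) = (8 + 1 + 1 + 8 + 1 + 2) / 6 = 21/6 = 3.5

Step 2 — sample variances and covariances s[i,j] = (1/(n-1)) · Σ_k (x_{k,i} - mean_i) · (x_{k,j} - mean_j), with n-1 = 5:
  s[X,X] = ((2)·(2) + (2)·(2) + (-3)·(-3) + (-5)·(-5) + (2)·(2) + (2)·(2)) / 5 = 50/5 = 10
  s[X,Y] = ((2)·(-1.3333) + (2)·(1.6667) + (-3)·(-2.3333) + (-5)·(1.6667) + (2)·(-1.3333) + (2)·(1.6667)) / 5 = 0/5 = 0
  s[X,Z] = ((2)·(4.5) + (2)·(-2.5) + (-3)·(-2.5) + (-5)·(4.5) + (2)·(-2.5) + (2)·(-1.5)) / 5 = -19/5 = -3.8
  s[Y,Y] = ((-1.3333)·(-1.3333) + (1.6667)·(1.6667) + (-2.3333)·(-2.3333) + (1.6667)·(1.6667) + (-1.3333)·(-1.3333) + (1.6667)·(1.6667)) / 5 = 17.3333/5 = 3.4667
  s[Y,Z] = ((-1.3333)·(4.5) + (1.6667)·(-2.5) + (-2.3333)·(-2.5) + (1.6667)·(4.5) + (-1.3333)·(-2.5) + (1.6667)·(-1.5)) / 5 = 4/5 = 0.8
  s[Z,Z] = ((4.5)·(4.5) + (-2.5)·(-2.5) + (-2.5)·(-2.5) + (4.5)·(4.5) + (-2.5)·(-2.5) + (-1.5)·(-1.5)) / 5 = 61.5/5 = 12.3
  Sample standard deviations s_i = √(s[i,i]):
  s(X) = √(10) = 3.1623
  s(Y) = √(3.4667) = 1.8619
  s(Z) = √(12.3) = 3.5071

Step 3 — r_{ij} = s_{ij} / (s_i · s_j):
  r[X,X] = 1 (diagonal).
  r[X,Y] = 0 / (3.1623 · 1.8619) = 0 / 5.8878 = 0
  r[X,Z] = -3.8 / (3.1623 · 3.5071) = -3.8 / 11.0905 = -0.3426
  r[Y,Y] = 1 (diagonal).
  r[Y,Z] = 0.8 / (1.8619 · 3.5071) = 0.8 / 6.5299 = 0.1225
  r[Z,Z] = 1 (diagonal).

R is symmetric with unit diagonal. Assembling:

R = [[1, 0, -0.3426],
 [0, 1, 0.1225],
 [-0.3426, 0.1225, 1]]


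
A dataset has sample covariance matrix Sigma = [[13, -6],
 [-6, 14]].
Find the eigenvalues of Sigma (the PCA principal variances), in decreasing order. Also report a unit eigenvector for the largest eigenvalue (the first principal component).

Step 1 — characteristic polynomial of 2×2 Sigma:
  det(Sigma - λI) = λ² - trace · λ + det = 0.
  trace = 13 + 14 = 27, det = 13·14 - (-6)² = 146.
Step 2 — discriminant:
  Δ = trace² - 4·det = 729 - 584 = 145.
Step 3 — eigenvalues:
  λ = (trace ± √Δ)/2 = (27 ± 12.0416)/2,
  λ_1 = 19.5208,  λ_2 = 7.4792.

Step 4 — unit eigenvector for λ_1: solve (Sigma - λ_1 I)v = 0. First row:
  (13 - 19.5208)·v_x + (-6)·v_y = 0, i.e. (-6.5208)·v_x + (-6)·v_y = 0,
  so v ∝ (b, λ_1 - a) = (-6, 6.5208); multiply by -1 so the first entry is positive: u = (6, -6.5208).
  ||u|| = √((6)² + (-6.5208)²) = √(78.5208) ≈ 8.8612,
  v_1 = u/||u|| ≈ (0.6771, -0.7359) (||v_1|| = 1).

λ_1 = 19.5208,  λ_2 = 7.4792;  v_1 ≈ (0.6771, -0.7359)


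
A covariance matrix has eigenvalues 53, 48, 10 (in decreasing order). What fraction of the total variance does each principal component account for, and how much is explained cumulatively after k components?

Step 1 — total variance = trace(Sigma) = Σ λ_i = 53 + 48 + 10 = 111.

Step 2 — fraction explained by component i = λ_i / Σ λ:
  PC1: 53/111 = 0.4775
  PC2: 48/111 = 0.4324
  PC3: 10/111 = 0.0901

Step 3 — cumulative fraction after k components = (λ_1 + ... + λ_k) / Σ λ:
  k = 1: 53/111 = 0.4775
  k = 2: (53 + 48)/111 = 101/111 = 0.9099
  k = 3: (53 + 48 + 10)/111 = 111/111 = 1

Summary (fraction, with percent):

explained: PC1 0.4775 (47.75%), PC2 0.4324 (43.24%), PC3 0.0901 (9.01%);  cumulative: 0.4775, 0.9099, 1


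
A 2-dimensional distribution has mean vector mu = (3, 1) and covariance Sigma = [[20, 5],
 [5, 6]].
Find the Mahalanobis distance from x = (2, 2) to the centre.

Step 1 — centre the observation: (x - mu) = (-1, 1).

Step 2 — invert Sigma. det(Sigma) = 20·6 - (5)² = 95.
  Sigma^{-1} = (1/det) · [[d, -b], [-b, a]] = [[0.0632, -0.0526],
 [-0.0526, 0.2105]].

Step 3 — form the quadratic (x - mu)^T · Sigma^{-1} · (x - mu):
  Sigma^{-1} · (x - mu) = (-0.1158, 0.2632).
  (x - mu)^T · [Sigma^{-1} · (x - mu)] = (-1)·(-0.1158) + (1)·(0.2632) = 0.3789.

Step 4 — take square root: d = √(0.3789) ≈ 0.6156.

d(x, mu) = √(0.3789) ≈ 0.6156


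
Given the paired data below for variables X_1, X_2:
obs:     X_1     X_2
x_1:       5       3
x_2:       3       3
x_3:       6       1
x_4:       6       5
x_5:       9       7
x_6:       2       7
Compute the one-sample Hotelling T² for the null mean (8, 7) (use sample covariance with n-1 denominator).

Step 1 — sample mean vector:
  mean(X_1) = (5 + 3 + 6 + 6 + 9 + 2) / 6 = 31/6 = 5.1667
  mean(X_2) = (3 + 3 + 1 + 5 + 7 + 7) / 6 = 26/6 = 4.3333
  x̄ = (5.1667, 4.3333),  deviation x̄ - mu_0 = (5.1667, 4.3333) - (8, 7) = (-2.8333, -2.6667).

Step 2 — sample covariance matrix, S[i,j] = (1/(n-1)) · Σ_k (x_{k,i} - mean_i) · (x_{k,j} - mean_j), divisor n-1 = 5:
  S[X_1,X_1] = ((-0.1667)·(-0.1667) + (-2.1667)·(-2.1667) + (0.8333)·(0.8333) + (0.8333)·(0.8333) + (3.8333)·(3.8333) + (-3.1667)·(-3.1667)) / 5 = 30.8333/5 = 6.1667
  S[X_1,X_2] = ((-0.1667)·(-1.3333) + (-2.1667)·(-1.3333) + (0.8333)·(-3.3333) + (0.8333)·(0.6667) + (3.8333)·(2.6667) + (-3.1667)·(2.6667)) / 5 = 2.6667/5 = 0.5333
  S[X_2,X_2] = ((-1.3333)·(-1.3333) + (-1.3333)·(-1.3333) + (-3.3333)·(-3.3333) + (0.6667)·(0.6667) + (2.6667)·(2.6667) + (2.6667)·(2.6667)) / 5 = 29.3333/5 = 5.8667
  S = [[6.1667, 0.5333],
 [0.5333, 5.8667]].

Step 3 — invert S. det(S) = 6.1667·5.8667 - (0.5333)² = 35.8933.
  S^{-1} = (1/det) · [[d, -b], [-b, a]] = [[0.1634, -0.0149],
 [-0.0149, 0.1718]].

Step 4 — quadratic form (x̄ - mu_0)^T · S^{-1} · (x̄ - mu_0):
  S^{-1} · (x̄ - mu_0) = (-0.4235, -0.416),
  (x̄ - mu_0)^T · [...] = (-2.8333)·(-0.4235) + (-2.6667)·(-0.416) = 2.3093.

Step 5 — scale by n: T² = 6 · 2.3093 = 13.8559.

T² ≈ 13.8559


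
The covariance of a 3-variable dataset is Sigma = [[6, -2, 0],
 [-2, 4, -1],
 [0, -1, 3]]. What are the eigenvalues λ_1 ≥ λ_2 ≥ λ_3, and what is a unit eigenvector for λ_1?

Step 1 — characteristic polynomial p(λ) = det(λI - Sigma) = λ³ - tr·λ² + c_1·λ - det, where tr = trace, c_1 = sum of the principal 2×2 minors, det = det(Sigma):
  tr = 6 + 4 + 3 = 13,
  c_1 = (6·4 - (-2)²) + (6·3 - (0)²) + (4·3 - (-1)²) = 20 + 18 + 11 = 49,
  det = 6·(4·3 - (-1)²) - (-2)·((-2)·3 - (-1)·(0)) + (0)·((-2)·(-1) - 4·(0)) = 6·(11) - (-2)·(-6) + (0)·(2) = 54.
  So p(λ) = λ³ - 13λ² + 49λ - 54.
Step 2 — look for an integer root (rational root theorem: any rational root is an integer divisor of 54). Testing λ = 2:
  p(2) = 8 - 52 + 98 - 54 = 0  ✓
  Dividing out (λ - 2): p(λ) = (λ - 2)(λ² - 11λ + 27).
Step 3 — remaining eigenvalues from the quadratic λ² - 11λ + 27 = 0:
  Δ = 11² - 4·27 = 121 - 108 = 13,  λ = (11 ± √13)/2 = (11 ± 3.6056)/2 ≈ 7.3028 or 3.6972.
  Sorted: λ_1 = 7.3028,  λ_2 = 3.6972,  λ_3 = 2  (check: sum = 13 = tr ✓).

Step 4 — unit eigenvector for λ_1 ≈ 7.3028: v spans the null space of (Sigma - λ_1 I), whose rows are
  r_1 = (-1.3028, -2, 0),  r_2 = (-2, -3.3028, -1),  r_3 = (0, -1, -4.3028).
  v is orthogonal to every row, so take v ∝ r_1 × r_2 = ((-2)·(-1) - (0)·(-3.3028), (0)·(-2) - (-1.3028)·(-1), (-1.3028)·(-3.3028) - (-2)·(-2)) ≈ (2, -1.3028, 0.3028).
  Let u = (2, -1.3028, 0.3028).
  ||u|| = √((2)² + (-1.3028)² + (0.3028)²) = √(5.7889) ≈ 2.406,  v_1 = u/||u|| ≈ (0.8313, -0.5415, 0.1258) (||v_1|| = 1).

λ_1 = 7.3028,  λ_2 = 3.6972,  λ_3 = 2;  v_1 ≈ (0.8313, -0.5415, 0.1258)


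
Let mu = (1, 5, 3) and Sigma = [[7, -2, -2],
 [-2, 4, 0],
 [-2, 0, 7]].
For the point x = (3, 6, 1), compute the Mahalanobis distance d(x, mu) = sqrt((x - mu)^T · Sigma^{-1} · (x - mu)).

Step 1 — centre the observation: (x - mu) = (2, 1, -2).

Step 2 — invert Sigma (cofactor / det for 3×3, or solve directly):
  Sigma^{-1} = [[0.1842, 0.0921, 0.0526],
 [0.0921, 0.2961, 0.0263],
 [0.0526, 0.0263, 0.1579]].

Step 3 — form the quadratic (x - mu)^T · Sigma^{-1} · (x - mu):
  Sigma^{-1} · (x - mu) = (0.3553, 0.4276, -0.1842).
  (x - mu)^T · [Sigma^{-1} · (x - mu)] = (2)·(0.3553) + (1)·(0.4276) + (-2)·(-0.1842) = 1.5066.

Step 4 — take square root: d = √(1.5066) ≈ 1.2274.

d(x, mu) = √(1.5066) ≈ 1.2274


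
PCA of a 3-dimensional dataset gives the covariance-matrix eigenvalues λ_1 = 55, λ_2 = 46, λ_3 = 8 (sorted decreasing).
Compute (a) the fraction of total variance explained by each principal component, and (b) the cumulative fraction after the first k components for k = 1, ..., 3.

Step 1 — total variance = trace(Sigma) = Σ λ_i = 55 + 46 + 8 = 109.

Step 2 — fraction explained by component i = λ_i / Σ λ:
  PC1: 55/109 = 0.5046
  PC2: 46/109 = 0.422
  PC3: 8/109 = 0.0734

Step 3 — cumulative fraction after k components = (λ_1 + ... + λ_k) / Σ λ:
  k = 1: 55/109 = 0.5046
  k = 2: (55 + 46)/109 = 101/109 = 0.9266
  k = 3: (55 + 46 + 8)/109 = 109/109 = 1

Summary (fraction, with percent):

explained: PC1 0.5046 (50.46%), PC2 0.422 (42.2%), PC3 0.0734 (7.34%);  cumulative: 0.5046, 0.9266, 1


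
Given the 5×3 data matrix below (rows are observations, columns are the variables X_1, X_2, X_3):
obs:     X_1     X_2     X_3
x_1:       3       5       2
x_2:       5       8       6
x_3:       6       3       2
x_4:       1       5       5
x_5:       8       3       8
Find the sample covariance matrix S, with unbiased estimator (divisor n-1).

Step 1 — column means:
  mean(X_1) = (3 + 5 + 6 + 1 + 8) / 5 = 23/5 = 4.6
  mean(X_2) = (5 + 8 + 3 + 5 + 3) / 5 = 24/5 = 4.8
  mean(X_3) = (2 + 6 + 2 + 5 + 8) / 5 = 23/5 = 4.6

Step 2 — sample covariance S[i,j] = (1/(n-1)) · Σ_k (x_{k,i} - mean_i) · (x_{k,j} - mean_j), with n-1 = 4.
  S[X_1,X_1] = ((-1.6)·(-1.6) + (0.4)·(0.4) + (1.4)·(1.4) + (-3.6)·(-3.6) + (3.4)·(3.4)) / 4 = 29.2/4 = 7.3
  S[X_1,X_2] = ((-1.6)·(0.2) + (0.4)·(3.2) + (1.4)·(-1.8) + (-3.6)·(0.2) + (3.4)·(-1.8)) / 4 = -8.4/4 = -2.1
  S[X_1,X_3] = ((-1.6)·(-2.6) + (0.4)·(1.4) + (1.4)·(-2.6) + (-3.6)·(0.4) + (3.4)·(3.4)) / 4 = 11.2/4 = 2.8
  S[X_2,X_2] = ((0.2)·(0.2) + (3.2)·(3.2) + (-1.8)·(-1.8) + (0.2)·(0.2) + (-1.8)·(-1.8)) / 4 = 16.8/4 = 4.2
  S[X_2,X_3] = ((0.2)·(-2.6) + (3.2)·(1.4) + (-1.8)·(-2.6) + (0.2)·(0.4) + (-1.8)·(3.4)) / 4 = 2.6/4 = 0.65
  S[X_3,X_3] = ((-2.6)·(-2.6) + (1.4)·(1.4) + (-2.6)·(-2.6) + (0.4)·(0.4) + (3.4)·(3.4)) / 4 = 27.2/4 = 6.8

S is symmetric (S[j,i] = S[i,j]). Assembling:

S = [[7.3, -2.1, 2.8],
 [-2.1, 4.2, 0.65],
 [2.8, 0.65, 6.8]]


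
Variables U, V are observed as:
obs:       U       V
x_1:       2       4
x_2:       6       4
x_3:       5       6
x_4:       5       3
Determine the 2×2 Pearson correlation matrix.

Step 1 — column means:
  mean(U) = (2 + 6 + 5 + 5) / 4 = 18/4 = 4.5
  mean(V) = (4 + 4 + 6 + 3) / 4 = 17/4 = 4.25

Step 2 — sample variances and covariances s[i,j] = (1/(n-1)) · Σ_k (x_{k,i} - mean_i) · (x_{k,j} - mean_j), with n-1 = 3:
  s[U,U] = ((-2.5)·(-2.5) + (1.5)·(1.5) + (0.5)·(0.5) + (0.5)·(0.5)) / 3 = 9/3 = 3
  s[U,V] = ((-2.5)·(-0.25) + (1.5)·(-0.25) + (0.5)·(1.75) + (0.5)·(-1.25)) / 3 = 0.5/3 = 0.1667
  s[V,V] = ((-0.25)·(-0.25) + (-0.25)·(-0.25) + (1.75)·(1.75) + (-1.25)·(-1.25)) / 3 = 4.75/3 = 1.5833
  Sample standard deviations s_i = √(s[i,i]):
  s(U) = √(3) = 1.7321
  s(V) = √(1.5833) = 1.2583

Step 3 — r_{ij} = s_{ij} / (s_i · s_j):
  r[U,U] = 1 (diagonal).
  r[U,V] = 0.1667 / (1.7321 · 1.2583) = 0.1667 / 2.1794 = 0.0765
  r[V,V] = 1 (diagonal).

R is symmetric with unit diagonal. Assembling:

R = [[1, 0.0765],
 [0.0765, 1]]


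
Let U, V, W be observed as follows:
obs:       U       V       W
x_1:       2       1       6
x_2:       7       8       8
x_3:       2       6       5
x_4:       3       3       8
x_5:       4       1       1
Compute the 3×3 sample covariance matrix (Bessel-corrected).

Step 1 — column means:
  mean(U) = (2 + 7 + 2 + 3 + 4) / 5 = 18/5 = 3.6
  mean(V) = (1 + 8 + 6 + 3 + 1) / 5 = 19/5 = 3.8
  mean(W) = (6 + 8 + 5 + 8 + 1) / 5 = 28/5 = 5.6

Step 2 — sample covariance S[i,j] = (1/(n-1)) · Σ_k (x_{k,i} - mean_i) · (x_{k,j} - mean_j), with n-1 = 4.
  S[U,U] = ((-1.6)·(-1.6) + (3.4)·(3.4) + (-1.6)·(-1.6) + (-0.6)·(-0.6) + (0.4)·(0.4)) / 4 = 17.2/4 = 4.3
  S[U,V] = ((-1.6)·(-2.8) + (3.4)·(4.2) + (-1.6)·(2.2) + (-0.6)·(-0.8) + (0.4)·(-2.8)) / 4 = 14.6/4 = 3.65
  S[U,W] = ((-1.6)·(0.4) + (3.4)·(2.4) + (-1.6)·(-0.6) + (-0.6)·(2.4) + (0.4)·(-4.6)) / 4 = 5.2/4 = 1.3
  S[V,V] = ((-2.8)·(-2.8) + (4.2)·(4.2) + (2.2)·(2.2) + (-0.8)·(-0.8) + (-2.8)·(-2.8)) / 4 = 38.8/4 = 9.7
  S[V,W] = ((-2.8)·(0.4) + (4.2)·(2.4) + (2.2)·(-0.6) + (-0.8)·(2.4) + (-2.8)·(-4.6)) / 4 = 18.6/4 = 4.65
  S[W,W] = ((0.4)·(0.4) + (2.4)·(2.4) + (-0.6)·(-0.6) + (2.4)·(2.4) + (-4.6)·(-4.6)) / 4 = 33.2/4 = 8.3

S is symmetric (S[j,i] = S[i,j]). Assembling:

S = [[4.3, 3.65, 1.3],
 [3.65, 9.7, 4.65],
 [1.3, 4.65, 8.3]]


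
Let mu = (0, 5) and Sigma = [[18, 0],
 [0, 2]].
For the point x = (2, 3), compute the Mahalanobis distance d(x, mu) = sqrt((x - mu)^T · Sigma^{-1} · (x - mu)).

Step 1 — centre the observation: (x - mu) = (2, -2).

Step 2 — invert Sigma. det(Sigma) = 18·2 - (0)² = 36.
  Sigma^{-1} = (1/det) · [[d, -b], [-b, a]] = [[0.0556, 0],
 [0, 0.5]].

Step 3 — form the quadratic (x - mu)^T · Sigma^{-1} · (x - mu):
  Sigma^{-1} · (x - mu) = (0.1111, -1).
  (x - mu)^T · [Sigma^{-1} · (x - mu)] = (2)·(0.1111) + (-2)·(-1) = 2.2222.

Step 4 — take square root: d = √(2.2222) ≈ 1.4907.

d(x, mu) = √(2.2222) ≈ 1.4907


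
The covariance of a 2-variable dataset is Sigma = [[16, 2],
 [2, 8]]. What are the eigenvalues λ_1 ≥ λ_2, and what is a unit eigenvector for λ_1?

Step 1 — characteristic polynomial of 2×2 Sigma:
  det(Sigma - λI) = λ² - trace · λ + det = 0.
  trace = 16 + 8 = 24, det = 16·8 - (2)² = 124.
Step 2 — discriminant:
  Δ = trace² - 4·det = 576 - 496 = 80.
Step 3 — eigenvalues:
  λ = (trace ± √Δ)/2 = (24 ± 8.9443)/2,
  λ_1 = 16.4721,  λ_2 = 7.5279.

Step 4 — unit eigenvector for λ_1: solve (Sigma - λ_1 I)v = 0. First row:
  (16 - 16.4721)·v_x + (2)·v_y = 0, i.e. (-0.4721)·v_x + (2)·v_y = 0,
  so v ∝ (b, λ_1 - a) = (2, 0.4721) = u.
  ||u|| = √((2)² + (0.4721)²) = √(4.2229) ≈ 2.055,
  v_1 = u/||u|| ≈ (0.9732, 0.2298) (||v_1|| = 1).

λ_1 = 16.4721,  λ_2 = 7.5279;  v_1 ≈ (0.9732, 0.2298)


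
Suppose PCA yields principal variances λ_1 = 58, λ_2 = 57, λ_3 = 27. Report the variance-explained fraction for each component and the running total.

Step 1 — total variance = trace(Sigma) = Σ λ_i = 58 + 57 + 27 = 142.

Step 2 — fraction explained by component i = λ_i / Σ λ:
  PC1: 58/142 = 0.4085
  PC2: 57/142 = 0.4014
  PC3: 27/142 = 0.1901

Step 3 — cumulative fraction after k components = (λ_1 + ... + λ_k) / Σ λ:
  k = 1: 58/142 = 0.4085
  k = 2: (58 + 57)/142 = 115/142 = 0.8099
  k = 3: (58 + 57 + 27)/142 = 142/142 = 1

Summary (fraction, with percent):

explained: PC1 0.4085 (40.85%), PC2 0.4014 (40.14%), PC3 0.1901 (19.01%);  cumulative: 0.4085, 0.8099, 1


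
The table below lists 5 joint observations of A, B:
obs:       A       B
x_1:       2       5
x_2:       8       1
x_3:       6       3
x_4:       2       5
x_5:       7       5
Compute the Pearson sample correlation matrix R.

Step 1 — column means:
  mean(A) = (2 + 8 + 6 + 2 + 7) / 5 = 25/5 = 5
  mean(B) = (5 + 1 + 3 + 5 + 5) / 5 = 19/5 = 3.8

Step 2 — sample variances and covariances s[i,j] = (1/(n-1)) · Σ_k (x_{k,i} - mean_i) · (x_{k,j} - mean_j), with n-1 = 4:
  s[A,A] = ((-3)·(-3) + (3)·(3) + (1)·(1) + (-3)·(-3) + (2)·(2)) / 4 = 32/4 = 8
  s[A,B] = ((-3)·(1.2) + (3)·(-2.8) + (1)·(-0.8) + (-3)·(1.2) + (2)·(1.2)) / 4 = -14/4 = -3.5
  s[B,B] = ((1.2)·(1.2) + (-2.8)·(-2.8) + (-0.8)·(-0.8) + (1.2)·(1.2) + (1.2)·(1.2)) / 4 = 12.8/4 = 3.2
  Sample standard deviations s_i = √(s[i,i]):
  s(A) = √(8) = 2.8284
  s(B) = √(3.2) = 1.7889

Step 3 — r_{ij} = s_{ij} / (s_i · s_j):
  r[A,A] = 1 (diagonal).
  r[A,B] = -3.5 / (2.8284 · 1.7889) = -3.5 / 5.0596 = -0.6917
  r[B,B] = 1 (diagonal).

R is symmetric with unit diagonal. Assembling:

R = [[1, -0.6917],
 [-0.6917, 1]]


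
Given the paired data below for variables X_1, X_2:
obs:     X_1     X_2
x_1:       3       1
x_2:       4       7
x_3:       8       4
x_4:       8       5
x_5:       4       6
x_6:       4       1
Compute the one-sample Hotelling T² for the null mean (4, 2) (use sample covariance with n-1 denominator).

Step 1 — sample mean vector:
  mean(X_1) = (3 + 4 + 8 + 8 + 4 + 4) / 6 = 31/6 = 5.1667
  mean(X_2) = (1 + 7 + 4 + 5 + 6 + 1) / 6 = 24/6 = 4
  x̄ = (5.1667, 4),  deviation x̄ - mu_0 = (5.1667, 4) - (4, 2) = (1.1667, 2).

Step 2 — sample covariance matrix, S[i,j] = (1/(n-1)) · Σ_k (x_{k,i} - mean_i) · (x_{k,j} - mean_j), divisor n-1 = 5:
  S[X_1,X_1] = ((-2.1667)·(-2.1667) + (-1.1667)·(-1.1667) + (2.8333)·(2.8333) + (2.8333)·(2.8333) + (-1.1667)·(-1.1667) + (-1.1667)·(-1.1667)) / 5 = 24.8333/5 = 4.9667
  S[X_1,X_2] = ((-2.1667)·(-3) + (-1.1667)·(3) + (2.8333)·(0) + (2.8333)·(1) + (-1.1667)·(2) + (-1.1667)·(-3)) / 5 = 7/5 = 1.4
  S[X_2,X_2] = ((-3)·(-3) + (3)·(3) + (0)·(0) + (1)·(1) + (2)·(2) + (-3)·(-3)) / 5 = 32/5 = 6.4
  S = [[4.9667, 1.4],
 [1.4, 6.4]].

Step 3 — invert S. det(S) = 4.9667·6.4 - (1.4)² = 29.8267.
  S^{-1} = (1/det) · [[d, -b], [-b, a]] = [[0.2146, -0.0469],
 [-0.0469, 0.1665]].

Step 4 — quadratic form (x̄ - mu_0)^T · S^{-1} · (x̄ - mu_0):
  S^{-1} · (x̄ - mu_0) = (0.1565, 0.2783),
  (x̄ - mu_0)^T · [...] = (1.1667)·(0.1565) + (2)·(0.2783) = 0.7391.

Step 5 — scale by n: T² = 6 · 0.7391 = 4.4345.

T² ≈ 4.4345


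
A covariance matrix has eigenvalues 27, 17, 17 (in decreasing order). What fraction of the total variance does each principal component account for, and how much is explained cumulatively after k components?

Step 1 — total variance = trace(Sigma) = Σ λ_i = 27 + 17 + 17 = 61.

Step 2 — fraction explained by component i = λ_i / Σ λ:
  PC1: 27/61 = 0.4426
  PC2: 17/61 = 0.2787
  PC3: 17/61 = 0.2787

Step 3 — cumulative fraction after k components = (λ_1 + ... + λ_k) / Σ λ:
  k = 1: 27/61 = 0.4426
  k = 2: (27 + 17)/61 = 44/61 = 0.7213
  k = 3: (27 + 17 + 17)/61 = 61/61 = 1

Summary (fraction, with percent):

explained: PC1 0.4426 (44.26%), PC2 0.2787 (27.87%), PC3 0.2787 (27.87%);  cumulative: 0.4426, 0.7213, 1


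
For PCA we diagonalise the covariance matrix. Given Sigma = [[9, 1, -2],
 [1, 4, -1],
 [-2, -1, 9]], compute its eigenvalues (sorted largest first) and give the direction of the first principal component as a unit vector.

Step 1 — characteristic polynomial p(λ) = det(λI - Sigma) = λ³ - tr·λ² + c_1·λ - det, where tr = trace, c_1 = sum of the principal 2×2 minors, det = det(Sigma):
  tr = 9 + 4 + 9 = 22,
  c_1 = (9·4 - (1)²) + (9·9 - (-2)²) + (4·9 - (-1)²) = 35 + 77 + 35 = 147,
  det = 9·(4·9 - (-1)²) - (1)·((1)·9 - (-1)·(-2)) + (-2)·((1)·(-1) - 4·(-2)) = 9·(35) - (1)·(7) + (-2)·(7) = 294.
  So p(λ) = λ³ - 22λ² + 147λ - 294.
Step 2 — look for an integer root (rational root theorem: any rational root is an integer divisor of 294). Testing λ = 7:
  p(7) = 343 - 1078 + 1029 - 294 = 0  ✓
  Dividing out (λ - 7): p(λ) = (λ - 7)(λ² - 15λ + 42).
Step 3 — remaining eigenvalues from the quadratic λ² - 15λ + 42 = 0:
  Δ = 15² - 4·42 = 225 - 168 = 57,  λ = (15 ± √57)/2 = (15 ± 7.5498)/2 ≈ 11.2749 or 3.7251.
  Sorted: λ_1 = 11.2749,  λ_2 = 7,  λ_3 = 3.7251  (check: sum = 22 = tr ✓).

Step 4 — unit eigenvector for λ_1 ≈ 11.2749: v spans the null space of (Sigma - λ_1 I), whose rows are
  r_1 = (-2.2749, 1, -2),  r_2 = (1, -7.2749, -1),  r_3 = (-2, -1, -2.2749).
  v is orthogonal to every row, so take v ∝ r_1 × r_2 = ((1)·(-1) - (-2)·(-7.2749), (-2)·(1) - (-2.2749)·(-1), (-2.2749)·(-7.2749) - (1)·(1)) ≈ (-15.5498, -4.2749, 15.5498).
  Rescale (multiply by -1 so the first nonzero entry is positive): u = (15.5498, 4.2749, -15.5498).
  ||u|| = √((15.5498)² + (4.2749)² + (-15.5498)²) = √(501.8696) ≈ 22.4024,  v_1 = u/||u|| ≈ (0.6941, 0.1908, -0.6941) (||v_1|| = 1).

λ_1 = 11.2749,  λ_2 = 7,  λ_3 = 3.7251;  v_1 ≈ (0.6941, 0.1908, -0.6941)
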